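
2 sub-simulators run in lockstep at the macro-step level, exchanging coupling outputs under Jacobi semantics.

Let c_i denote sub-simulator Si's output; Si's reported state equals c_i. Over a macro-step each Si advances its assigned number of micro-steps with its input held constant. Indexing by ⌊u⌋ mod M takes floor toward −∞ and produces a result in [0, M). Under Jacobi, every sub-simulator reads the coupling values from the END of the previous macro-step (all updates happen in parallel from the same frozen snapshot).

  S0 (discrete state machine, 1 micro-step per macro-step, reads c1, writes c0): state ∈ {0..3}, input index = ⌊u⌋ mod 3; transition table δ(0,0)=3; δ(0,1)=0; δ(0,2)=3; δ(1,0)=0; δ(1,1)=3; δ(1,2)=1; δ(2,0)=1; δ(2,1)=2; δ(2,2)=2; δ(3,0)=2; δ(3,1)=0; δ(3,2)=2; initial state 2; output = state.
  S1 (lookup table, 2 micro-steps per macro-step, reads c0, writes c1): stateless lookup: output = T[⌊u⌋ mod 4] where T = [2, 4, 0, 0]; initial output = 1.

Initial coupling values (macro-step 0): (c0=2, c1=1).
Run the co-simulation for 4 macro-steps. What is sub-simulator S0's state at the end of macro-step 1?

macro 1: S0 reads c1=1 → after 1×micro: 2; S1 reads c0=2 → after 2×micro: 0 ⇒ (c0=2, c1=0)
macro 2: S0 reads c1=0 → after 1×micro: 1; S1 reads c0=2 → after 2×micro: 0 ⇒ (c0=1, c1=0)
macro 3: S0 reads c1=0 → after 1×micro: 0; S1 reads c0=1 → after 2×micro: 4 ⇒ (c0=0, c1=4)
macro 4: S0 reads c1=4 → after 1×micro: 0; S1 reads c0=0 → after 2×micro: 2 ⇒ (c0=0, c1=2)

S0 state at macro-step 1 = 2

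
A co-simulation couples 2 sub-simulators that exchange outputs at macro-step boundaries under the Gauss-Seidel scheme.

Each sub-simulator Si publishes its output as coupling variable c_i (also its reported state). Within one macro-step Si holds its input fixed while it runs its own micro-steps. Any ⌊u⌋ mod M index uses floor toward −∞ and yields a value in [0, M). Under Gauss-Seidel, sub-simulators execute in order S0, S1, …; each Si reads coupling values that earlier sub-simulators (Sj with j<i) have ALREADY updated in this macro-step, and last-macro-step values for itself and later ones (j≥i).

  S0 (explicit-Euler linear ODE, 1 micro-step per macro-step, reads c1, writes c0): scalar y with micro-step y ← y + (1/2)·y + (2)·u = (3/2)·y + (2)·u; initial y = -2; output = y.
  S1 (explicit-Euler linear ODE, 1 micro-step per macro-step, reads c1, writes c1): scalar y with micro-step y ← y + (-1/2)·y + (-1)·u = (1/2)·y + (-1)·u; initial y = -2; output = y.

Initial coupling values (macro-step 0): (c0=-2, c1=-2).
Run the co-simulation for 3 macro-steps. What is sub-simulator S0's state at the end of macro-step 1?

S0 state at macro-step 1 = -7

macro 1: S0 reads c1=-2 → after 1×micro: -7; S1 reads c1=-2 → after 1×micro: 1 ⇒ (c0=-7, c1=1)
macro 2: S0 reads c1=1 → after 1×micro: -17/2; S1 reads c1=1 → after 1×micro: -1/2 ⇒ (c0=-17/2, c1=-1/2)
macro 3: S0 reads c1=-1/2 → after 1×micro: -55/4; S1 reads c1=-1/2 → after 1×micro: 1/4 ⇒ (c0=-55/4, c1=1/4)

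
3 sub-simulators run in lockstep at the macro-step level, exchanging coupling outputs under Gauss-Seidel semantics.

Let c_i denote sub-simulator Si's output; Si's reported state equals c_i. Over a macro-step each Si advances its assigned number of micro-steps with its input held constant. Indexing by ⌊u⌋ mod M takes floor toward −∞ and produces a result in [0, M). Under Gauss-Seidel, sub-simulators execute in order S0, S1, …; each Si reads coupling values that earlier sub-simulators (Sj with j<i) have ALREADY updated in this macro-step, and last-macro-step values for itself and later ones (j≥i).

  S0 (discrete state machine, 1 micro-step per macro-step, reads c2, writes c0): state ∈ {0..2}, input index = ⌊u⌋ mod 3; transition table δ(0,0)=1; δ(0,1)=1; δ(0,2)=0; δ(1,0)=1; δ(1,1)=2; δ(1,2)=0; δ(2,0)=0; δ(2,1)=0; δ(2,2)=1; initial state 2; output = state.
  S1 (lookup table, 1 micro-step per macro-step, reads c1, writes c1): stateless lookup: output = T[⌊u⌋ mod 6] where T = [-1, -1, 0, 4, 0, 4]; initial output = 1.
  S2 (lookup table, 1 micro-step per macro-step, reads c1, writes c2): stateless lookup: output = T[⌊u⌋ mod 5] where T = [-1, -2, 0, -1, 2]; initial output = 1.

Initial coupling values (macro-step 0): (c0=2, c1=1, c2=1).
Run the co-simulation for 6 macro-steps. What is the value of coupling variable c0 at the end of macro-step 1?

macro 1: S0 reads c2=1 → after 1×micro: 0; S1 reads c1=1 → after 1×micro: -1; S2 reads c1=-1 → after 1×micro: 2 ⇒ (c0=0, c1=-1, c2=2)
macro 2: S0 reads c2=2 → after 1×micro: 0; S1 reads c1=-1 → after 1×micro: 4; S2 reads c1=4 → after 1×micro: 2 ⇒ (c0=0, c1=4, c2=2)
macro 3: S0 reads c2=2 → after 1×micro: 0; S1 reads c1=4 → after 1×micro: 0; S2 reads c1=0 → after 1×micro: -1 ⇒ (c0=0, c1=0, c2=-1)
macro 4: S0 reads c2=-1 → after 1×micro: 0; S1 reads c1=0 → after 1×micro: -1; S2 reads c1=-1 → after 1×micro: 2 ⇒ (c0=0, c1=-1, c2=2)
macro 5: S0 reads c2=2 → after 1×micro: 0; S1 reads c1=-1 → after 1×micro: 4; S2 reads c1=4 → after 1×micro: 2 ⇒ (c0=0, c1=4, c2=2)
macro 6: S0 reads c2=2 → after 1×micro: 0; S1 reads c1=4 → after 1×micro: 0; S2 reads c1=0 → after 1×micro: -1 ⇒ (c0=0, c1=0, c2=-1)

c0 at macro-step 1 = 0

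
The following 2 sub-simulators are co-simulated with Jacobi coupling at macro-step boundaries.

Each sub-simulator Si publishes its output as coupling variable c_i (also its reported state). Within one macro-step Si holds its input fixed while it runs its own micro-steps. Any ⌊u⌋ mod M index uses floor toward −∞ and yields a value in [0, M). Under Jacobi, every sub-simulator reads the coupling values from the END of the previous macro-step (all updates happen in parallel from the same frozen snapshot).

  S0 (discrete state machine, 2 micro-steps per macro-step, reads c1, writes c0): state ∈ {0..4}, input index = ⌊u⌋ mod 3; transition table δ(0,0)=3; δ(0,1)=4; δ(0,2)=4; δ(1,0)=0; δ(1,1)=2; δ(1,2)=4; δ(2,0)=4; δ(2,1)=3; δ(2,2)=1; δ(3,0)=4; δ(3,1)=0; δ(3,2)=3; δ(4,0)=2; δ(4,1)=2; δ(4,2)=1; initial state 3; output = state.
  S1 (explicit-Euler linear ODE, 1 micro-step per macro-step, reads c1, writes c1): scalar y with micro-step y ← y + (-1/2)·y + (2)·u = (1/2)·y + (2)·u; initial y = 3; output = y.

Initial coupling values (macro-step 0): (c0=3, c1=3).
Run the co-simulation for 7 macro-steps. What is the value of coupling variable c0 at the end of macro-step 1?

c0 at macro-step 1 = 2

macro 1: S0 reads c1=3 → after 2×micro: 2; S1 reads c1=3 → after 1×micro: 15/2 ⇒ (c0=2, c1=15/2)
macro 2: S0 reads c1=15/2 → after 2×micro: 0; S1 reads c1=15/2 → after 1×micro: 75/4 ⇒ (c0=0, c1=75/4)
macro 3: S0 reads c1=75/4 → after 2×micro: 4; S1 reads c1=75/4 → after 1×micro: 375/8 ⇒ (c0=4, c1=375/8)
macro 4: S0 reads c1=375/8 → after 2×micro: 3; S1 reads c1=375/8 → after 1×micro: 1875/16 ⇒ (c0=3, c1=1875/16)
macro 5: S0 reads c1=1875/16 → after 2×micro: 2; S1 reads c1=1875/16 → after 1×micro: 9375/32 ⇒ (c0=2, c1=9375/32)
macro 6: S0 reads c1=9375/32 → after 2×micro: 0; S1 reads c1=9375/32 → after 1×micro: 46875/64 ⇒ (c0=0, c1=46875/64)
macro 7: S0 reads c1=46875/64 → after 2×micro: 4; S1 reads c1=46875/64 → after 1×micro: 234375/128 ⇒ (c0=4, c1=234375/128)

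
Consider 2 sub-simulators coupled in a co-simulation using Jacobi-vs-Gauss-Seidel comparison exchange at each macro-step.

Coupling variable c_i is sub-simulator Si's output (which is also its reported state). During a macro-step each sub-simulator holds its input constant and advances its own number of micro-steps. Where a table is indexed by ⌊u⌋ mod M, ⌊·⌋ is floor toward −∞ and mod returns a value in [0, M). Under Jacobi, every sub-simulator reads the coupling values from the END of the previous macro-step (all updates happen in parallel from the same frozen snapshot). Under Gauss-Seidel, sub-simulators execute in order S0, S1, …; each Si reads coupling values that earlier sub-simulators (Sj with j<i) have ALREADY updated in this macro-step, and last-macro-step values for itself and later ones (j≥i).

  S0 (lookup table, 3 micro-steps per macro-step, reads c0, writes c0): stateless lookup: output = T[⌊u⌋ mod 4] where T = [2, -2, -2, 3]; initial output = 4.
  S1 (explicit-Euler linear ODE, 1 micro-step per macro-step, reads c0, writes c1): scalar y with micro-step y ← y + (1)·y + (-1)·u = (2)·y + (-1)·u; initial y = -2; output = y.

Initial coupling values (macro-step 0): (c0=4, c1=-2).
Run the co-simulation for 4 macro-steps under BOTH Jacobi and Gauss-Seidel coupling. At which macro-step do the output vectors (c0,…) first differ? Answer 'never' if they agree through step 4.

[Jacobi] macro 1: S0 reads c0=4 → after 3×micro: 2; S1 reads c0=4 → after 1×micro: -8 ⇒ (c0=2, c1=-8)
[Jacobi] macro 2: S0 reads c0=2 → after 3×micro: -2; S1 reads c0=2 → after 1×micro: -18 ⇒ (c0=-2, c1=-18)
[Jacobi] macro 3: S0 reads c0=-2 → after 3×micro: -2; S1 reads c0=-2 → after 1×micro: -34 ⇒ (c0=-2, c1=-34)
[Jacobi] macro 4: S0 reads c0=-2 → after 3×micro: -2; S1 reads c0=-2 → after 1×micro: -66 ⇒ (c0=-2, c1=-66)
[Gauss-Seidel] macro 1: S0 reads c0=4 → after 3×micro: 2; S1 reads c0=2 → after 1×micro: -6 ⇒ (c0=2, c1=-6)
[Gauss-Seidel] macro 2: S0 reads c0=2 → after 3×micro: -2; S1 reads c0=-2 → after 1×micro: -10 ⇒ (c0=-2, c1=-10)
[Gauss-Seidel] macro 3: S0 reads c0=-2 → after 3×micro: -2; S1 reads c0=-2 → after 1×micro: -18 ⇒ (c0=-2, c1=-18)
[Gauss-Seidel] macro 4: S0 reads c0=-2 → after 3×micro: -2; S1 reads c0=-2 → after 1×micro: -34 ⇒ (c0=-2, c1=-34)

first divergence at macro-step: 1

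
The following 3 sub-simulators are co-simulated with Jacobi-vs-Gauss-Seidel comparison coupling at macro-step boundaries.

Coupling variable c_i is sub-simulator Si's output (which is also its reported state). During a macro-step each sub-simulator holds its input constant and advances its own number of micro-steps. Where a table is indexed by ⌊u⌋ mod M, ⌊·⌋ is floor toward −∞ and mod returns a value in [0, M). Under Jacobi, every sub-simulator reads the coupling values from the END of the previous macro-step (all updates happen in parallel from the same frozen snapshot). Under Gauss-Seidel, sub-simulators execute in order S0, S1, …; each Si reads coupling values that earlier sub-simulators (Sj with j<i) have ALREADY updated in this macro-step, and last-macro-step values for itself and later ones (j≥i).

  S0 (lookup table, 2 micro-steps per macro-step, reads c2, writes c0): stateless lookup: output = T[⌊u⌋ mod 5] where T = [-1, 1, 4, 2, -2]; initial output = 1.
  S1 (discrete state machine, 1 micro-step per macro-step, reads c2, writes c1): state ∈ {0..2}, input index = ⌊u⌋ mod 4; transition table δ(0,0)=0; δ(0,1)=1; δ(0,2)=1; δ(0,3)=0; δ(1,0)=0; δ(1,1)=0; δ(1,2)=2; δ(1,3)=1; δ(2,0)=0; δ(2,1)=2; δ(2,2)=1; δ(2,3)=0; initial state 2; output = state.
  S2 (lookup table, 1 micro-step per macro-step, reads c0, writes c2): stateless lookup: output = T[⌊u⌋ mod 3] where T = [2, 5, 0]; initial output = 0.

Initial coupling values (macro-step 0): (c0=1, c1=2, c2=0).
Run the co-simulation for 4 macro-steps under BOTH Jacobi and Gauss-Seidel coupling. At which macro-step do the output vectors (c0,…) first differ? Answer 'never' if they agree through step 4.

[Jacobi] macro 1: S0 reads c2=0 → after 2×micro: -1; S1 reads c2=0 → after 1×micro: 0; S2 reads c0=1 → after 1×micro: 5 ⇒ (c0=-1, c1=0, c2=5)
[Jacobi] macro 2: S0 reads c2=5 → after 2×micro: -1; S1 reads c2=5 → after 1×micro: 1; S2 reads c0=-1 → after 1×micro: 0 ⇒ (c0=-1, c1=1, c2=0)
[Jacobi] macro 3: S0 reads c2=0 → after 2×micro: -1; S1 reads c2=0 → after 1×micro: 0; S2 reads c0=-1 → after 1×micro: 0 ⇒ (c0=-1, c1=0, c2=0)
[Jacobi] macro 4: S0 reads c2=0 → after 2×micro: -1; S1 reads c2=0 → after 1×micro: 0; S2 reads c0=-1 → after 1×micro: 0 ⇒ (c0=-1, c1=0, c2=0)
[Gauss-Seidel] macro 1: S0 reads c2=0 → after 2×micro: -1; S1 reads c2=0 → after 1×micro: 0; S2 reads c0=-1 → after 1×micro: 0 ⇒ (c0=-1, c1=0, c2=0)
[Gauss-Seidel] macro 2: S0 reads c2=0 → after 2×micro: -1; S1 reads c2=0 → after 1×micro: 0; S2 reads c0=-1 → after 1×micro: 0 ⇒ (c0=-1, c1=0, c2=0)
[Gauss-Seidel] macro 3: S0 reads c2=0 → after 2×micro: -1; S1 reads c2=0 → after 1×micro: 0; S2 reads c0=-1 → after 1×micro: 0 ⇒ (c0=-1, c1=0, c2=0)
[Gauss-Seidel] macro 4: S0 reads c2=0 → after 2×micro: -1; S1 reads c2=0 → after 1×micro: 0; S2 reads c0=-1 → after 1×micro: 0 ⇒ (c0=-1, c1=0, c2=0)

first divergence at macro-step: 1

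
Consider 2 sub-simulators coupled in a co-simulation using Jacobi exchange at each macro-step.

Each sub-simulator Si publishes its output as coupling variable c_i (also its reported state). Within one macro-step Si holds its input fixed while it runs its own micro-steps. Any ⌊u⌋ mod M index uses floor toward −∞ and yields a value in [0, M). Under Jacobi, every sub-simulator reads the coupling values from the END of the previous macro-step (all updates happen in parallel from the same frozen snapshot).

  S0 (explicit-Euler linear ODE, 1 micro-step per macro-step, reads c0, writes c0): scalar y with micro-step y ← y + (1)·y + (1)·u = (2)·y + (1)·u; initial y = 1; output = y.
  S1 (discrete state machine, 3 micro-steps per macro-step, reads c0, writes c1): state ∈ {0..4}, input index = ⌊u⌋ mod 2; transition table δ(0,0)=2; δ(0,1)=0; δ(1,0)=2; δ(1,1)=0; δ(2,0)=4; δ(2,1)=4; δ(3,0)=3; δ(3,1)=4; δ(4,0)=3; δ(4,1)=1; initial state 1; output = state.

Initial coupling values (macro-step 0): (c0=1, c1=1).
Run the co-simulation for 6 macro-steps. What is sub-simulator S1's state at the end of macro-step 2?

S1 state at macro-step 2 = 0

macro 1: S0 reads c0=1 → after 1×micro: 3; S1 reads c0=1 → after 3×micro: 0 ⇒ (c0=3, c1=0)
macro 2: S0 reads c0=3 → after 1×micro: 9; S1 reads c0=3 → after 3×micro: 0 ⇒ (c0=9, c1=0)
macro 3: S0 reads c0=9 → after 1×micro: 27; S1 reads c0=9 → after 3×micro: 0 ⇒ (c0=27, c1=0)
macro 4: S0 reads c0=27 → after 1×micro: 81; S1 reads c0=27 → after 3×micro: 0 ⇒ (c0=81, c1=0)
macro 5: S0 reads c0=81 → after 1×micro: 243; S1 reads c0=81 → after 3×micro: 0 ⇒ (c0=243, c1=0)
macro 6: S0 reads c0=243 → after 1×micro: 729; S1 reads c0=243 → after 3×micro: 0 ⇒ (c0=729, c1=0)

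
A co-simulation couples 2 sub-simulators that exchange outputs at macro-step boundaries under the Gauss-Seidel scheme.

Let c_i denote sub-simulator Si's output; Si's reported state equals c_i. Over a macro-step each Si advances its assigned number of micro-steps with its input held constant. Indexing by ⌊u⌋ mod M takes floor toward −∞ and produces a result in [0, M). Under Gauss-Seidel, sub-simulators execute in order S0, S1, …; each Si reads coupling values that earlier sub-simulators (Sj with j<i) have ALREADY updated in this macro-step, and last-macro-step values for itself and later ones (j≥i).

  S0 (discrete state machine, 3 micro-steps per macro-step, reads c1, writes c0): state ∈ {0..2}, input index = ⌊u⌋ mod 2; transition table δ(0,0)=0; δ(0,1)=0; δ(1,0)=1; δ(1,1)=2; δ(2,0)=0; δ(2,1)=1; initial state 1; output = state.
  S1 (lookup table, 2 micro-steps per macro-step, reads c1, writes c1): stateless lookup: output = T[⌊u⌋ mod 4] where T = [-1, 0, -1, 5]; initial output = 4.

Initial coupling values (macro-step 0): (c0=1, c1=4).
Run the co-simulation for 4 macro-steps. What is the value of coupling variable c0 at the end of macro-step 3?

macro 1: S0 reads c1=4 → after 3×micro: 1; S1 reads c1=4 → after 2×micro: -1 ⇒ (c0=1, c1=-1)
macro 2: S0 reads c1=-1 → after 3×micro: 2; S1 reads c1=-1 → after 2×micro: 5 ⇒ (c0=2, c1=5)
macro 3: S0 reads c1=5 → after 3×micro: 1; S1 reads c1=5 → after 2×micro: 0 ⇒ (c0=1, c1=0)
macro 4: S0 reads c1=0 → after 3×micro: 1; S1 reads c1=0 → after 2×micro: -1 ⇒ (c0=1, c1=-1)

c0 at macro-step 3 = 1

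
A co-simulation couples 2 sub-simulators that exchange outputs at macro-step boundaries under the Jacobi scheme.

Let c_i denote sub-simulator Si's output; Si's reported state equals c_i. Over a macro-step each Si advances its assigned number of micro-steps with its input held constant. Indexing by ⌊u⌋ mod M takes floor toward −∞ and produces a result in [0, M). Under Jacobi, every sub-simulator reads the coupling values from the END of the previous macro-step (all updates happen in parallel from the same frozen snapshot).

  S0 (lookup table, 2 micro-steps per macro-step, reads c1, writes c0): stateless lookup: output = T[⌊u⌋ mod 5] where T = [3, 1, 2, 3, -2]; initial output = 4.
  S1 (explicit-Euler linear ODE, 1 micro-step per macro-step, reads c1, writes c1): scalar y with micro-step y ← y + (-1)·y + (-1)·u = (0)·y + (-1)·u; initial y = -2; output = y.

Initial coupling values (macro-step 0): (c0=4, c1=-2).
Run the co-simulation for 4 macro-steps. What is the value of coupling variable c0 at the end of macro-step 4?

macro 1: S0 reads c1=-2 → after 2×micro: 3; S1 reads c1=-2 → after 1×micro: 2 ⇒ (c0=3, c1=2)
macro 2: S0 reads c1=2 → after 2×micro: 2; S1 reads c1=2 → after 1×micro: -2 ⇒ (c0=2, c1=-2)
macro 3: S0 reads c1=-2 → after 2×micro: 3; S1 reads c1=-2 → after 1×micro: 2 ⇒ (c0=3, c1=2)
macro 4: S0 reads c1=2 → after 2×micro: 2; S1 reads c1=2 → after 1×micro: -2 ⇒ (c0=2, c1=-2)

c0 at macro-step 4 = 2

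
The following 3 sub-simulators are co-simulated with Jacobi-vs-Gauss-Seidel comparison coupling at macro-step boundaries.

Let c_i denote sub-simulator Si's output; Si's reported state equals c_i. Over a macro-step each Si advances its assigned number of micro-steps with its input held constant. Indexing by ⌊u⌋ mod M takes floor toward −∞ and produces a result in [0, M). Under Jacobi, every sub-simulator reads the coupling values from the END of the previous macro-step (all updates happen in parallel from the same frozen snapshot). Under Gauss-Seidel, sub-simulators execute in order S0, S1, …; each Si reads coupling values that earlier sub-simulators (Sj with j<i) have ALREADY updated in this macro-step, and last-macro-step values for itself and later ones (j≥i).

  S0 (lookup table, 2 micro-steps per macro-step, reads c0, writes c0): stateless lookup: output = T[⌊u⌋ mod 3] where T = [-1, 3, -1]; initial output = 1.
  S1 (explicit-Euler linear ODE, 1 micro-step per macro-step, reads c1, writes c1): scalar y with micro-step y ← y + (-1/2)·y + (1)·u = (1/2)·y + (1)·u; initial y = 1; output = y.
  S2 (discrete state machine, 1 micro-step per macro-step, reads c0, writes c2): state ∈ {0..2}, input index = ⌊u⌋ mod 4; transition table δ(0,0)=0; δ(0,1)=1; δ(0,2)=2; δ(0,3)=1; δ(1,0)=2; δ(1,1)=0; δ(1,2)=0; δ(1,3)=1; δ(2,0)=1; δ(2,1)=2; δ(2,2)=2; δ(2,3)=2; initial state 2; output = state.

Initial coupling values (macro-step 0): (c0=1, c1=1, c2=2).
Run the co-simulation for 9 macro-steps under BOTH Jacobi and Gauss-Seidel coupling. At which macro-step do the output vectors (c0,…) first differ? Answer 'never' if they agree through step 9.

first divergence at macro-step: never

[Jacobi] macro 1: S0 reads c0=1 → after 2×micro: 3; S1 reads c1=1 → after 1×micro: 3/2; S2 reads c0=1 → after 1×micro: 2 ⇒ (c0=3, c1=3/2, c2=2)
[Jacobi] macro 2: S0 reads c0=3 → after 2×micro: -1; S1 reads c1=3/2 → after 1×micro: 9/4; S2 reads c0=3 → after 1×micro: 2 ⇒ (c0=-1, c1=9/4, c2=2)
[Jacobi] macro 3: S0 reads c0=-1 → after 2×micro: -1; S1 reads c1=9/4 → after 1×micro: 27/8; S2 reads c0=-1 → after 1×micro: 2 ⇒ (c0=-1, c1=27/8, c2=2)
[Jacobi] macro 4: S0 reads c0=-1 → after 2×micro: -1; S1 reads c1=27/8 → after 1×micro: 81/16; S2 reads c0=-1 → after 1×micro: 2 ⇒ (c0=-1, c1=81/16, c2=2)
[Jacobi] macro 5: S0 reads c0=-1 → after 2×micro: -1; S1 reads c1=81/16 → after 1×micro: 243/32; S2 reads c0=-1 → after 1×micro: 2 ⇒ (c0=-1, c1=243/32, c2=2)
[Jacobi] macro 6: S0 reads c0=-1 → after 2×micro: -1; S1 reads c1=243/32 → after 1×micro: 729/64; S2 reads c0=-1 → after 1×micro: 2 ⇒ (c0=-1, c1=729/64, c2=2)
[Jacobi] macro 7: S0 reads c0=-1 → after 2×micro: -1; S1 reads c1=729/64 → after 1×micro: 2187/128; S2 reads c0=-1 → after 1×micro: 2 ⇒ (c0=-1, c1=2187/128, c2=2)
[Jacobi] macro 8: S0 reads c0=-1 → after 2×micro: -1; S1 reads c1=2187/128 → after 1×micro: 6561/256; S2 reads c0=-1 → after 1×micro: 2 ⇒ (c0=-1, c1=6561/256, c2=2)
[Jacobi] macro 9: S0 reads c0=-1 → after 2×micro: -1; S1 reads c1=6561/256 → after 1×micro: 19683/512; S2 reads c0=-1 → after 1×micro: 2 ⇒ (c0=-1, c1=19683/512, c2=2)
[Gauss-Seidel] macro 1: S0 reads c0=1 → after 2×micro: 3; S1 reads c1=1 → after 1×micro: 3/2; S2 reads c0=3 → after 1×micro: 2 ⇒ (c0=3, c1=3/2, c2=2)
[Gauss-Seidel] macro 2: S0 reads c0=3 → after 2×micro: -1; S1 reads c1=3/2 → after 1×micro: 9/4; S2 reads c0=-1 → after 1×micro: 2 ⇒ (c0=-1, c1=9/4, c2=2)
[Gauss-Seidel] macro 3: S0 reads c0=-1 → after 2×micro: -1; S1 reads c1=9/4 → after 1×micro: 27/8; S2 reads c0=-1 → after 1×micro: 2 ⇒ (c0=-1, c1=27/8, c2=2)
[Gauss-Seidel] macro 4: S0 reads c0=-1 → after 2×micro: -1; S1 reads c1=27/8 → after 1×micro: 81/16; S2 reads c0=-1 → after 1×micro: 2 ⇒ (c0=-1, c1=81/16, c2=2)
[Gauss-Seidel] macro 5: S0 reads c0=-1 → after 2×micro: -1; S1 reads c1=81/16 → after 1×micro: 243/32; S2 reads c0=-1 → after 1×micro: 2 ⇒ (c0=-1, c1=243/32, c2=2)
[Gauss-Seidel] macro 6: S0 reads c0=-1 → after 2×micro: -1; S1 reads c1=243/32 → after 1×micro: 729/64; S2 reads c0=-1 → after 1×micro: 2 ⇒ (c0=-1, c1=729/64, c2=2)
[Gauss-Seidel] macro 7: S0 reads c0=-1 → after 2×micro: -1; S1 reads c1=729/64 → after 1×micro: 2187/128; S2 reads c0=-1 → after 1×micro: 2 ⇒ (c0=-1, c1=2187/128, c2=2)
[Gauss-Seidel] macro 8: S0 reads c0=-1 → after 2×micro: -1; S1 reads c1=2187/128 → after 1×micro: 6561/256; S2 reads c0=-1 → after 1×micro: 2 ⇒ (c0=-1, c1=6561/256, c2=2)
[Gauss-Seidel] macro 9: S0 reads c0=-1 → after 2×micro: -1; S1 reads c1=6561/256 → after 1×micro: 19683/512; S2 reads c0=-1 → after 1×micro: 2 ⇒ (c0=-1, c1=19683/512, c2=2)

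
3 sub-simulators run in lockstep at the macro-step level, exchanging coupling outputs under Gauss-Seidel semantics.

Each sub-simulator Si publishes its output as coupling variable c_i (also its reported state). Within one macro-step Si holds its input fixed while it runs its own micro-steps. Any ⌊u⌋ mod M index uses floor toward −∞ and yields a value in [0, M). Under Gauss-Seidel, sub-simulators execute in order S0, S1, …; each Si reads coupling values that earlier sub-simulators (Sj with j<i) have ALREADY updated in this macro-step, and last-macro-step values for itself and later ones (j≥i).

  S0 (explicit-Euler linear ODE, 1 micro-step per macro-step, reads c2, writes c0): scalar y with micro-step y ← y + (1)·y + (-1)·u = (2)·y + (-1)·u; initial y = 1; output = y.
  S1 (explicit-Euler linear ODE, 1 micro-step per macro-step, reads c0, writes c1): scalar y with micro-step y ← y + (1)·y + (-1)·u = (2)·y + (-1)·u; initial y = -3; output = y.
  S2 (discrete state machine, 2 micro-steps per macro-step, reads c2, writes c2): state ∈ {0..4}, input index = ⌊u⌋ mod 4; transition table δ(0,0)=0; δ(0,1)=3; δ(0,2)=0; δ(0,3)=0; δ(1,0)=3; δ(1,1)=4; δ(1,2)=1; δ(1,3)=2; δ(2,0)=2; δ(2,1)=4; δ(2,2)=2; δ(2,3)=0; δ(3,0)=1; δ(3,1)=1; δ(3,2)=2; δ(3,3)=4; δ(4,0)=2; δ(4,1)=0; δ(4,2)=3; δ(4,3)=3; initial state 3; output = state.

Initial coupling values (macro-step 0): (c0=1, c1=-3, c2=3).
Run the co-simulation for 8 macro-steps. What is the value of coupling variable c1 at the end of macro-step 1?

c1 at macro-step 1 = -5

macro 1: S0 reads c2=3 → after 1×micro: -1; S1 reads c0=-1 → after 1×micro: -5; S2 reads c2=3 → after 2×micro: 3 ⇒ (c0=-1, c1=-5, c2=3)
macro 2: S0 reads c2=3 → after 1×micro: -5; S1 reads c0=-5 → after 1×micro: -5; S2 reads c2=3 → after 2×micro: 3 ⇒ (c0=-5, c1=-5, c2=3)
macro 3: S0 reads c2=3 → after 1×micro: -13; S1 reads c0=-13 → after 1×micro: 3; S2 reads c2=3 → after 2×micro: 3 ⇒ (c0=-13, c1=3, c2=3)
macro 4: S0 reads c2=3 → after 1×micro: -29; S1 reads c0=-29 → after 1×micro: 35; S2 reads c2=3 → after 2×micro: 3 ⇒ (c0=-29, c1=35, c2=3)
macro 5: S0 reads c2=3 → after 1×micro: -61; S1 reads c0=-61 → after 1×micro: 131; S2 reads c2=3 → after 2×micro: 3 ⇒ (c0=-61, c1=131, c2=3)
macro 6: S0 reads c2=3 → after 1×micro: -125; S1 reads c0=-125 → after 1×micro: 387; S2 reads c2=3 → after 2×micro: 3 ⇒ (c0=-125, c1=387, c2=3)
macro 7: S0 reads c2=3 → after 1×micro: -253; S1 reads c0=-253 → after 1×micro: 1027; S2 reads c2=3 → after 2×micro: 3 ⇒ (c0=-253, c1=1027, c2=3)
macro 8: S0 reads c2=3 → after 1×micro: -509; S1 reads c0=-509 → after 1×micro: 2563; S2 reads c2=3 → after 2×micro: 3 ⇒ (c0=-509, c1=2563, c2=3)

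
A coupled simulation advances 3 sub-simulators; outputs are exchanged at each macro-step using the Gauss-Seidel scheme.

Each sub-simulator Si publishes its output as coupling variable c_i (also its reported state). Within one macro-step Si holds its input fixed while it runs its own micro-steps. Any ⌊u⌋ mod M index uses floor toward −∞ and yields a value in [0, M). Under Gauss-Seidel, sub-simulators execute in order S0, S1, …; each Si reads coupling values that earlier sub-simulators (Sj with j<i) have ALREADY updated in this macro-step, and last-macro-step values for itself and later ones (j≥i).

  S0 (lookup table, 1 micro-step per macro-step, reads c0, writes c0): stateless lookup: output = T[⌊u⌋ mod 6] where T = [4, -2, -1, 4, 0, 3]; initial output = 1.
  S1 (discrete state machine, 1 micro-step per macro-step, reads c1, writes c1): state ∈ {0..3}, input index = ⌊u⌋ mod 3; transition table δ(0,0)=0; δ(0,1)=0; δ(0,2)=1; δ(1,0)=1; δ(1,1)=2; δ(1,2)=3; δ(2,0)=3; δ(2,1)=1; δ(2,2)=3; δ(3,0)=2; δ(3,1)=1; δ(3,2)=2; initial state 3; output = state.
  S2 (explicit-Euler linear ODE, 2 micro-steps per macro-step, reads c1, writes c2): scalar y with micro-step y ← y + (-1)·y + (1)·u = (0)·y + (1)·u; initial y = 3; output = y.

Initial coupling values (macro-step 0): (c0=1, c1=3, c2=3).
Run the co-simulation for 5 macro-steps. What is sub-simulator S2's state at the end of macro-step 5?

S2 state at macro-step 5 = 2

macro 1: S0 reads c0=1 → after 1×micro: -2; S1 reads c1=3 → after 1×micro: 2; S2 reads c1=2 → after 2×micro: 2 ⇒ (c0=-2, c1=2, c2=2)
macro 2: S0 reads c0=-2 → after 1×micro: 0; S1 reads c1=2 → after 1×micro: 3; S2 reads c1=3 → after 2×micro: 3 ⇒ (c0=0, c1=3, c2=3)
macro 3: S0 reads c0=0 → after 1×micro: 4; S1 reads c1=3 → after 1×micro: 2; S2 reads c1=2 → after 2×micro: 2 ⇒ (c0=4, c1=2, c2=2)
macro 4: S0 reads c0=4 → after 1×micro: 0; S1 reads c1=2 → after 1×micro: 3; S2 reads c1=3 → after 2×micro: 3 ⇒ (c0=0, c1=3, c2=3)
macro 5: S0 reads c0=0 → after 1×micro: 4; S1 reads c1=3 → after 1×micro: 2; S2 reads c1=2 → after 2×micro: 2 ⇒ (c0=4, c1=2, c2=2)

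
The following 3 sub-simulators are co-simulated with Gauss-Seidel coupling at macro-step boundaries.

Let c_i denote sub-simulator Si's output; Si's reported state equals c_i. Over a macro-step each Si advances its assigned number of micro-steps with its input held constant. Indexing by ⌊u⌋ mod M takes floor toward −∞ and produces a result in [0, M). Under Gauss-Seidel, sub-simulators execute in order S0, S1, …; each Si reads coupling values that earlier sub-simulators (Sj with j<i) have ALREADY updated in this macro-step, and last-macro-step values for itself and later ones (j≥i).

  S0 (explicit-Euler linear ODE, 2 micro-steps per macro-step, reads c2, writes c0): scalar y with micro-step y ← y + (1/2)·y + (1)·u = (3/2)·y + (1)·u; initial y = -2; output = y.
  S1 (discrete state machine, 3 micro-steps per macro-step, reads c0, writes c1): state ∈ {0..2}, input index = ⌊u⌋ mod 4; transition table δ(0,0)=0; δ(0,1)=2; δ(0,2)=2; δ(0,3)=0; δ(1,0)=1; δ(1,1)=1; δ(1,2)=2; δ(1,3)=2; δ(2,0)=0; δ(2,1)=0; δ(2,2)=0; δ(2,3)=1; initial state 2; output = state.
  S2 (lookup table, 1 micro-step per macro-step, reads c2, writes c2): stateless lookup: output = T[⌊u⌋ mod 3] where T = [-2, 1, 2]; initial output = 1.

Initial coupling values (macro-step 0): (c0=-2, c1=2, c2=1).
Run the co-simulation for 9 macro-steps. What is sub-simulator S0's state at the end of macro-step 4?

macro 1: S0 reads c2=1 → after 2×micro: -2; S1 reads c0=-2 → after 3×micro: 0; S2 reads c2=1 → after 1×micro: 1 ⇒ (c0=-2, c1=0, c2=1)
macro 2: S0 reads c2=1 → after 2×micro: -2; S1 reads c0=-2 → after 3×micro: 2; S2 reads c2=1 → after 1×micro: 1 ⇒ (c0=-2, c1=2, c2=1)
macro 3: S0 reads c2=1 → after 2×micro: -2; S1 reads c0=-2 → after 3×micro: 0; S2 reads c2=1 → after 1×micro: 1 ⇒ (c0=-2, c1=0, c2=1)
macro 4: S0 reads c2=1 → after 2×micro: -2; S1 reads c0=-2 → after 3×micro: 2; S2 reads c2=1 → after 1×micro: 1 ⇒ (c0=-2, c1=2, c2=1)
macro 5: S0 reads c2=1 → after 2×micro: -2; S1 reads c0=-2 → after 3×micro: 0; S2 reads c2=1 → after 1×micro: 1 ⇒ (c0=-2, c1=0, c2=1)
macro 6: S0 reads c2=1 → after 2×micro: -2; S1 reads c0=-2 → after 3×micro: 2; S2 reads c2=1 → after 1×micro: 1 ⇒ (c0=-2, c1=2, c2=1)
macro 7: S0 reads c2=1 → after 2×micro: -2; S1 reads c0=-2 → after 3×micro: 0; S2 reads c2=1 → after 1×micro: 1 ⇒ (c0=-2, c1=0, c2=1)
macro 8: S0 reads c2=1 → after 2×micro: -2; S1 reads c0=-2 → after 3×micro: 2; S2 reads c2=1 → after 1×micro: 1 ⇒ (c0=-2, c1=2, c2=1)
macro 9: S0 reads c2=1 → after 2×micro: -2; S1 reads c0=-2 → after 3×micro: 0; S2 reads c2=1 → after 1×micro: 1 ⇒ (c0=-2, c1=0, c2=1)

S0 state at macro-step 4 = -2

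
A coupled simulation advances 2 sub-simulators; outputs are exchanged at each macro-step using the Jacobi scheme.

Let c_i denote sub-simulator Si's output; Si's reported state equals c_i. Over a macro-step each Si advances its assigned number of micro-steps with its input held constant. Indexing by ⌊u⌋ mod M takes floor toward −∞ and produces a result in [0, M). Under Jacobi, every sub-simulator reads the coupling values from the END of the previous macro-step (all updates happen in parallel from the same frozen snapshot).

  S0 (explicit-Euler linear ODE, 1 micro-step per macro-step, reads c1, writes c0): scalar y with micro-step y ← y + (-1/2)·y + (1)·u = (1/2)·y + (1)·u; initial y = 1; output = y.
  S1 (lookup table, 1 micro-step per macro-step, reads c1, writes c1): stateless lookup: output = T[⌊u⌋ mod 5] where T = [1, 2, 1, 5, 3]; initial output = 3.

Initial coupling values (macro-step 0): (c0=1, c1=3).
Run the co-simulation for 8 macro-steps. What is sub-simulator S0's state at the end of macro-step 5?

macro 1: S0 reads c1=3 → after 1×micro: 7/2; S1 reads c1=3 → after 1×micro: 5 ⇒ (c0=7/2, c1=5)
macro 2: S0 reads c1=5 → after 1×micro: 27/4; S1 reads c1=5 → after 1×micro: 1 ⇒ (c0=27/4, c1=1)
macro 3: S0 reads c1=1 → after 1×micro: 35/8; S1 reads c1=1 → after 1×micro: 2 ⇒ (c0=35/8, c1=2)
macro 4: S0 reads c1=2 → after 1×micro: 67/16; S1 reads c1=2 → after 1×micro: 1 ⇒ (c0=67/16, c1=1)
macro 5: S0 reads c1=1 → after 1×micro: 99/32; S1 reads c1=1 → after 1×micro: 2 ⇒ (c0=99/32, c1=2)
macro 6: S0 reads c1=2 → after 1×micro: 227/64; S1 reads c1=2 → after 1×micro: 1 ⇒ (c0=227/64, c1=1)
macro 7: S0 reads c1=1 → after 1×micro: 355/128; S1 reads c1=1 → after 1×micro: 2 ⇒ (c0=355/128, c1=2)
macro 8: S0 reads c1=2 → after 1×micro: 867/256; S1 reads c1=2 → after 1×micro: 1 ⇒ (c0=867/256, c1=1)

S0 state at macro-step 5 = 99/32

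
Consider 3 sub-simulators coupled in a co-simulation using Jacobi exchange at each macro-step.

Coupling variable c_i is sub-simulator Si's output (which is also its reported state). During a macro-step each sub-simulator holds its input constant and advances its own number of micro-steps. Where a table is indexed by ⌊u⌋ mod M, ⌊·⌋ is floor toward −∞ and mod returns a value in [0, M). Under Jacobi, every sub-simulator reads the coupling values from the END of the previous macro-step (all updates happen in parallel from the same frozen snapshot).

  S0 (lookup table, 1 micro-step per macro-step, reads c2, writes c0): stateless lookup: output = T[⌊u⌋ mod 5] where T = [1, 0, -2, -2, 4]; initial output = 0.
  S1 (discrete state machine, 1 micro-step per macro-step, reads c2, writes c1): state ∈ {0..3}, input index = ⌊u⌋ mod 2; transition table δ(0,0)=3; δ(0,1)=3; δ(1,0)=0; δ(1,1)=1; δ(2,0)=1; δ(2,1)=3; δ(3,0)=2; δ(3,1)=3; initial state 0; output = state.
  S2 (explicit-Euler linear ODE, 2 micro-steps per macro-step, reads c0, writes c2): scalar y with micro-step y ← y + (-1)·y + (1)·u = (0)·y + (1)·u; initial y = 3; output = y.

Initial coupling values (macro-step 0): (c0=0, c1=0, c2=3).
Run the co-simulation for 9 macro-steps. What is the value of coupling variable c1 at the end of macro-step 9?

macro 1: S0 reads c2=3 → after 1×micro: -2; S1 reads c2=3 → after 1×micro: 3; S2 reads c0=0 → after 2×micro: 0 ⇒ (c0=-2, c1=3, c2=0)
macro 2: S0 reads c2=0 → after 1×micro: 1; S1 reads c2=0 → after 1×micro: 2; S2 reads c0=-2 → after 2×micro: -2 ⇒ (c0=1, c1=2, c2=-2)
macro 3: S0 reads c2=-2 → after 1×micro: -2; S1 reads c2=-2 → after 1×micro: 1; S2 reads c0=1 → after 2×micro: 1 ⇒ (c0=-2, c1=1, c2=1)
macro 4: S0 reads c2=1 → after 1×micro: 0; S1 reads c2=1 → after 1×micro: 1; S2 reads c0=-2 → after 2×micro: -2 ⇒ (c0=0, c1=1, c2=-2)
macro 5: S0 reads c2=-2 → after 1×micro: -2; S1 reads c2=-2 → after 1×micro: 0; S2 reads c0=0 → after 2×micro: 0 ⇒ (c0=-2, c1=0, c2=0)
macro 6: S0 reads c2=0 → after 1×micro: 1; S1 reads c2=0 → after 1×micro: 3; S2 reads c0=-2 → after 2×micro: -2 ⇒ (c0=1, c1=3, c2=-2)
macro 7: S0 reads c2=-2 → after 1×micro: -2; S1 reads c2=-2 → after 1×micro: 2; S2 reads c0=1 → after 2×micro: 1 ⇒ (c0=-2, c1=2, c2=1)
macro 8: S0 reads c2=1 → after 1×micro: 0; S1 reads c2=1 → after 1×micro: 3; S2 reads c0=-2 → after 2×micro: -2 ⇒ (c0=0, c1=3, c2=-2)
macro 9: S0 reads c2=-2 → after 1×micro: -2; S1 reads c2=-2 → after 1×micro: 2; S2 reads c0=0 → after 2×micro: 0 ⇒ (c0=-2, c1=2, c2=0)

c1 at macro-step 9 = 2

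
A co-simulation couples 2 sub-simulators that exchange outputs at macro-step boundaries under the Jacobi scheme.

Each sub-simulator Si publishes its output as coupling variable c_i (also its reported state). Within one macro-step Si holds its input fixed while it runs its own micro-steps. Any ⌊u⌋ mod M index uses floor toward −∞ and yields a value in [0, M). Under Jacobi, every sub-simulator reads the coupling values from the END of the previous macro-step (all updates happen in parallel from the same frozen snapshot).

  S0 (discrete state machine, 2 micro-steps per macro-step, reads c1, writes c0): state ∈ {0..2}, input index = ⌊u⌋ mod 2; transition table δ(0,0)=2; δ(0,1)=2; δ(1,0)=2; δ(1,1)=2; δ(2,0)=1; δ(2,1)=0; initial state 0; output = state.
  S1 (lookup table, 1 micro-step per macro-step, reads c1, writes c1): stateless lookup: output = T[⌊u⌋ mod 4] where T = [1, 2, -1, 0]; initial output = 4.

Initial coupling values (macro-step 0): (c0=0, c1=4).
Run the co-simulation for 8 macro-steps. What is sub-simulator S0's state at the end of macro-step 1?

macro 1: S0 reads c1=4 → after 2×micro: 1; S1 reads c1=4 → after 1×micro: 1 ⇒ (c0=1, c1=1)
macro 2: S0 reads c1=1 → after 2×micro: 0; S1 reads c1=1 → after 1×micro: 2 ⇒ (c0=0, c1=2)
macro 3: S0 reads c1=2 → after 2×micro: 1; S1 reads c1=2 → after 1×micro: -1 ⇒ (c0=1, c1=-1)
macro 4: S0 reads c1=-1 → after 2×micro: 0; S1 reads c1=-1 → after 1×micro: 0 ⇒ (c0=0, c1=0)
macro 5: S0 reads c1=0 → after 2×micro: 1; S1 reads c1=0 → after 1×micro: 1 ⇒ (c0=1, c1=1)
macro 6: S0 reads c1=1 → after 2×micro: 0; S1 reads c1=1 → after 1×micro: 2 ⇒ (c0=0, c1=2)
macro 7: S0 reads c1=2 → after 2×micro: 1; S1 reads c1=2 → after 1×micro: -1 ⇒ (c0=1, c1=-1)
macro 8: S0 reads c1=-1 → after 2×micro: 0; S1 reads c1=-1 → after 1×micro: 0 ⇒ (c0=0, c1=0)

S0 state at macro-step 1 = 1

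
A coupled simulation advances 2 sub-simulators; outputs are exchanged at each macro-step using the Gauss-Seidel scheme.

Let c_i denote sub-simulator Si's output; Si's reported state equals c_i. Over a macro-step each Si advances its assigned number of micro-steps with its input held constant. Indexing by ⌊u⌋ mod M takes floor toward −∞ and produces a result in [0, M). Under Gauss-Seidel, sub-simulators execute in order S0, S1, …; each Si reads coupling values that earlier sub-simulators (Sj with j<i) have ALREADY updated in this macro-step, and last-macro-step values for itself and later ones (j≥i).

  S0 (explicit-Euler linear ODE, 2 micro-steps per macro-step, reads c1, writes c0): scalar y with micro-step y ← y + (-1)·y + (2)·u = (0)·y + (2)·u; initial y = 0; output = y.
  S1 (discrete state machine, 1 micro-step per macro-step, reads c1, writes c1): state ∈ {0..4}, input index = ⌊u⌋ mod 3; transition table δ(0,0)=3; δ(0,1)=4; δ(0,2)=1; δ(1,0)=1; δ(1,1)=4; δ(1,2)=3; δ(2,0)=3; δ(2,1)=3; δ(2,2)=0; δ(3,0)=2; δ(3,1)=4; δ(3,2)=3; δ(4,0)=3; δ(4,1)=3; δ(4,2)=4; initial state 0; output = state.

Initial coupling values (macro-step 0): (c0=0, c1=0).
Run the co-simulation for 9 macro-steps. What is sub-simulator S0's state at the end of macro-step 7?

S0 state at macro-step 7 = 0

macro 1: S0 reads c1=0 → after 2×micro: 0; S1 reads c1=0 → after 1×micro: 3 ⇒ (c0=0, c1=3)
macro 2: S0 reads c1=3 → after 2×micro: 6; S1 reads c1=3 → after 1×micro: 2 ⇒ (c0=6, c1=2)
macro 3: S0 reads c1=2 → after 2×micro: 4; S1 reads c1=2 → after 1×micro: 0 ⇒ (c0=4, c1=0)
macro 4: S0 reads c1=0 → after 2×micro: 0; S1 reads c1=0 → after 1×micro: 3 ⇒ (c0=0, c1=3)
macro 5: S0 reads c1=3 → after 2×micro: 6; S1 reads c1=3 → after 1×micro: 2 ⇒ (c0=6, c1=2)
macro 6: S0 reads c1=2 → after 2×micro: 4; S1 reads c1=2 → after 1×micro: 0 ⇒ (c0=4, c1=0)
macro 7: S0 reads c1=0 → after 2×micro: 0; S1 reads c1=0 → after 1×micro: 3 ⇒ (c0=0, c1=3)
macro 8: S0 reads c1=3 → after 2×micro: 6; S1 reads c1=3 → after 1×micro: 2 ⇒ (c0=6, c1=2)
macro 9: S0 reads c1=2 → after 2×micro: 4; S1 reads c1=2 → after 1×micro: 0 ⇒ (c0=4, c1=0)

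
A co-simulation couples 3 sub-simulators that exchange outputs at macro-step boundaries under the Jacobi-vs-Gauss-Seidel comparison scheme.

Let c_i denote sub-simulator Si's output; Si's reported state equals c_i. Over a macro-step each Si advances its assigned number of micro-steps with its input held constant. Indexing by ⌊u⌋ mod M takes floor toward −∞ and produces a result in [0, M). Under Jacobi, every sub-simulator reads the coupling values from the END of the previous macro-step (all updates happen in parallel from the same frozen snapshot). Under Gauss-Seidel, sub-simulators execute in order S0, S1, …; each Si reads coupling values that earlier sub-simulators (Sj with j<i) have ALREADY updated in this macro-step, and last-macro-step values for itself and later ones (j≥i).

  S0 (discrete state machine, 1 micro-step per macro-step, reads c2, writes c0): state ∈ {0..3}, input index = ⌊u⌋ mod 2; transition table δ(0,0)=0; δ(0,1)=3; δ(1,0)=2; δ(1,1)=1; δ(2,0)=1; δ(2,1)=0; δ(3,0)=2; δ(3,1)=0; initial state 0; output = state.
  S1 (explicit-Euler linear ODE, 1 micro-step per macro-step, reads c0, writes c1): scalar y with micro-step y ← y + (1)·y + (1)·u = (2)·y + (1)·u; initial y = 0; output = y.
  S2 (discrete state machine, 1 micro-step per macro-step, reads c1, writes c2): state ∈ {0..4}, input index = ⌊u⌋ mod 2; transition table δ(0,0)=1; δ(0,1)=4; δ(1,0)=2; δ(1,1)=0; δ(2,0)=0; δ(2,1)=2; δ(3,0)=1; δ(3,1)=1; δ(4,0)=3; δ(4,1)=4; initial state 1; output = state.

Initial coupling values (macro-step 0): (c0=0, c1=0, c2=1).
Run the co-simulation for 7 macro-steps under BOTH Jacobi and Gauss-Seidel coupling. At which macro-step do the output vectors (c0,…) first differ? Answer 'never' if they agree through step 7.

[Jacobi] macro 1: S0 reads c2=1 → after 1×micro: 3; S1 reads c0=0 → after 1×micro: 0; S2 reads c1=0 → after 1×micro: 2 ⇒ (c0=3, c1=0, c2=2)
[Jacobi] macro 2: S0 reads c2=2 → after 1×micro: 2; S1 reads c0=3 → after 1×micro: 3; S2 reads c1=0 → after 1×micro: 0 ⇒ (c0=2, c1=3, c2=0)
[Jacobi] macro 3: S0 reads c2=0 → after 1×micro: 1; S1 reads c0=2 → after 1×micro: 8; S2 reads c1=3 → after 1×micro: 4 ⇒ (c0=1, c1=8, c2=4)
[Jacobi] macro 4: S0 reads c2=4 → after 1×micro: 2; S1 reads c0=1 → after 1×micro: 17; S2 reads c1=8 → after 1×micro: 3 ⇒ (c0=2, c1=17, c2=3)
[Jacobi] macro 5: S0 reads c2=3 → after 1×micro: 0; S1 reads c0=2 → after 1×micro: 36; S2 reads c1=17 → after 1×micro: 1 ⇒ (c0=0, c1=36, c2=1)
[Jacobi] macro 6: S0 reads c2=1 → after 1×micro: 3; S1 reads c0=0 → after 1×micro: 72; S2 reads c1=36 → after 1×micro: 2 ⇒ (c0=3, c1=72, c2=2)
[Jacobi] macro 7: S0 reads c2=2 → after 1×micro: 2; S1 reads c0=3 → after 1×micro: 147; S2 reads c1=72 → after 1×micro: 0 ⇒ (c0=2, c1=147, c2=0)
[Gauss-Seidel] macro 1: S0 reads c2=1 → after 1×micro: 3; S1 reads c0=3 → after 1×micro: 3; S2 reads c1=3 → after 1×micro: 0 ⇒ (c0=3, c1=3, c2=0)
[Gauss-Seidel] macro 2: S0 reads c2=0 → after 1×micro: 2; S1 reads c0=2 → after 1×micro: 8; S2 reads c1=8 → after 1×micro: 1 ⇒ (c0=2, c1=8, c2=1)
[Gauss-Seidel] macro 3: S0 reads c2=1 → after 1×micro: 0; S1 reads c0=0 → after 1×micro: 16; S2 reads c1=16 → after 1×micro: 2 ⇒ (c0=0, c1=16, c2=2)
[Gauss-Seidel] macro 4: S0 reads c2=2 → after 1×micro: 0; S1 reads c0=0 → after 1×micro: 32; S2 reads c1=32 → after 1×micro: 0 ⇒ (c0=0, c1=32, c2=0)
[Gauss-Seidel] macro 5: S0 reads c2=0 → after 1×micro: 0; S1 reads c0=0 → after 1×micro: 64; S2 reads c1=64 → after 1×micro: 1 ⇒ (c0=0, c1=64, c2=1)
[Gauss-Seidel] macro 6: S0 reads c2=1 → after 1×micro: 3; S1 reads c0=3 → after 1×micro: 131; S2 reads c1=131 → after 1×micro: 0 ⇒ (c0=3, c1=131, c2=0)
[Gauss-Seidel] macro 7: S0 reads c2=0 → after 1×micro: 2; S1 reads c0=2 → after 1×micro: 264; S2 reads c1=264 → after 1×micro: 1 ⇒ (c0=2, c1=264, c2=1)

first divergence at macro-step: 1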